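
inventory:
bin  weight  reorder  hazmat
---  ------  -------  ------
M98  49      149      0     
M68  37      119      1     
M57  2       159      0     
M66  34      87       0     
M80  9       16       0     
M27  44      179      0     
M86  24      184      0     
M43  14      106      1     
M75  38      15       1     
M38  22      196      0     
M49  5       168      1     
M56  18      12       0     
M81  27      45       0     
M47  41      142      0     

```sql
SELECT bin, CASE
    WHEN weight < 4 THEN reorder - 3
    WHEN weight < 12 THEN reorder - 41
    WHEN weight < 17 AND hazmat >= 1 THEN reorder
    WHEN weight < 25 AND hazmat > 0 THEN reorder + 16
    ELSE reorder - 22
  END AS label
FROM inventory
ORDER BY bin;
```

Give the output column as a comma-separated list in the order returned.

157, 174, 106, 120, 127, -10, 156, 65, 97, -7, -25, 23, 162, 127

bin=M27: ELSE → 157
bin=M38: ELSE → 174
bin=M43: weight < 17 AND hazmat >= 1 → 106
bin=M47: ELSE → 120
bin=M49: weight < 12 → 127
bin=M56: ELSE → -10
bin=M57: weight < 4 → 156
bin=M66: ELSE → 65
bin=M68: ELSE → 97
bin=M75: ELSE → -7
bin=M80: weight < 12 → -25
bin=M81: ELSE → 23
bin=M86: ELSE → 162
bin=M98: ELSE → 127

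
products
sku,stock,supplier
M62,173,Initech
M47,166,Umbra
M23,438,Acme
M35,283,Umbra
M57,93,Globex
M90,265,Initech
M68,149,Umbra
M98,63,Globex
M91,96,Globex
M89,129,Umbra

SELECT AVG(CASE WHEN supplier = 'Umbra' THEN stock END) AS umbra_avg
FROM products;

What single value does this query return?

sku=M62: ✗
sku=M47: ✓ → 166
sku=M23: ✗
sku=M35: ✓ → 283
sku=M57: ✗
sku=M90: ✗
sku=M68: ✓ → 149
sku=M98: ✗
sku=M91: ✗
sku=M89: ✓ → 129
umbra_avg = (166 + 283 + 149 + 129) / 4 = 181.75

181.75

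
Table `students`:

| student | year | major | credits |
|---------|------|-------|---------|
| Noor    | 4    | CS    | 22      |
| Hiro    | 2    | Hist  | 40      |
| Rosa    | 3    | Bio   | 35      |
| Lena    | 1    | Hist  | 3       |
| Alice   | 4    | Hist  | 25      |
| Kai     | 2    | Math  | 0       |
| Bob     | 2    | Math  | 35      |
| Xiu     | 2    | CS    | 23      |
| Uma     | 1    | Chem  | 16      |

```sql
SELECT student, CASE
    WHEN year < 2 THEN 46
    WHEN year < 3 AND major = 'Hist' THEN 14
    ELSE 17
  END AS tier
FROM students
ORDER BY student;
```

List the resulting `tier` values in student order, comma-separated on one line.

17, 17, 14, 17, 46, 17, 17, 46, 17

student=Alice: ELSE → 17
student=Bob: ELSE → 17
student=Hiro: year < 3 AND major = 'Hist' → 14
student=Kai: ELSE → 17
student=Lena: year < 2 → 46
student=Noor: ELSE → 17
student=Rosa: ELSE → 17
student=Uma: year < 2 → 46
student=Xiu: ELSE → 17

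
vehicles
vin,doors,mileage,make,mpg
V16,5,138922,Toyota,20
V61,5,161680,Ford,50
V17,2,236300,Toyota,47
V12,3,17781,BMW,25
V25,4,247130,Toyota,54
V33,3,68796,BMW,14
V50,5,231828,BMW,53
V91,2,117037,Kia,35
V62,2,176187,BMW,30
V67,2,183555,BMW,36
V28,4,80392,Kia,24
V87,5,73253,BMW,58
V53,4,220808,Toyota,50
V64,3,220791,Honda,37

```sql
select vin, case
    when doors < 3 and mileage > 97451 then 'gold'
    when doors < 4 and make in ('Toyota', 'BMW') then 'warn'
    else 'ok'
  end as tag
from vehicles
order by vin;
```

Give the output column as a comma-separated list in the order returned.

warn, ok, gold, ok, ok, warn, ok, ok, ok, gold, ok, gold, ok, gold

vin=V12: doors < 4 and make in ('Toyota', 'BMW') → warn
vin=V16: ELSE → ok
vin=V17: doors < 3 and mileage > 97451 → gold
vin=V25: ELSE → ok
vin=V28: ELSE → ok
vin=V33: doors < 4 and make in ('Toyota', 'BMW') → warn
vin=V50: ELSE → ok
vin=V53: ELSE → ok
vin=V61: ELSE → ok
vin=V62: doors < 3 and mileage > 97451 → gold
vin=V64: ELSE → ok
vin=V67: doors < 3 and mileage > 97451 → gold
vin=V87: ELSE → ok
vin=V91: doors < 3 and mileage > 97451 → gold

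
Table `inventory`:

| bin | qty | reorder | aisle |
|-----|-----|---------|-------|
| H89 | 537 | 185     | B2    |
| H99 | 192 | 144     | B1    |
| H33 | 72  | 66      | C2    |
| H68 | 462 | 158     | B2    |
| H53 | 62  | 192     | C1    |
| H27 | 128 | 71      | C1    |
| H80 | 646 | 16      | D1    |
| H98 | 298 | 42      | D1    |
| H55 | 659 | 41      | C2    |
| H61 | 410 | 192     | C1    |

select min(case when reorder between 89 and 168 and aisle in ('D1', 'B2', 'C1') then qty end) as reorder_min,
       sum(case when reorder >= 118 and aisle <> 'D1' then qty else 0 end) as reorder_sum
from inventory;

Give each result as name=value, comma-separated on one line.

[reorder_min: reorder between 89 and 168 and aisle in ('D1', 'B2', 'C1')]
bin=H89: ✗
bin=H99: ✗
bin=H33: ✗
bin=H68: ✓ → 462
bin=H53: ✗
bin=H27: ✗
bin=H80: ✗
bin=H98: ✗
bin=H55: ✗
bin=H61: ✗
reorder_min = MIN(462) = 462
—
[reorder_sum: reorder >= 118 and aisle <> 'D1']
bin=H89: ✓ → 537
bin=H99: ✓ → 192
bin=H33: ✗
bin=H68: ✓ → 462
bin=H53: ✓ → 62
bin=H27: ✗
bin=H80: ✗
bin=H98: ✗
bin=H55: ✗
bin=H61: ✓ → 410
reorder_sum = 537 + 192 + 462 + 62 + 410 = 1663

reorder_min=462, reorder_sum=1663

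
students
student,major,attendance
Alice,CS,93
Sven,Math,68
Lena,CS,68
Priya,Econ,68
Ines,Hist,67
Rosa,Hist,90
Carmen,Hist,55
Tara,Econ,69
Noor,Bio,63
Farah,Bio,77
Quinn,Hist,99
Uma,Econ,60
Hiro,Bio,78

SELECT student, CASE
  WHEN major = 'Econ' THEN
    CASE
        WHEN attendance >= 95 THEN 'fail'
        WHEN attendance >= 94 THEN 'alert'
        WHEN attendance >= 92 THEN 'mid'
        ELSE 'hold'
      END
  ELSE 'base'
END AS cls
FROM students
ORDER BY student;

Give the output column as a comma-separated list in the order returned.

student=Alice: major='CS' → outer ELSE → base
student=Carmen: major='Hist' → outer ELSE → base
student=Farah: major='Bio' → outer ELSE → base
student=Hiro: major='Bio' → outer ELSE → base
student=Ines: major='Hist' → outer ELSE → base
student=Lena: major='CS' → outer ELSE → base
student=Noor: major='Bio' → outer ELSE → base
student=Priya: major='Econ' → inner[ELSE] → hold
student=Quinn: major='Hist' → outer ELSE → base
student=Rosa: major='Hist' → outer ELSE → base
student=Sven: major='Math' → outer ELSE → base
student=Tara: major='Econ' → inner[ELSE] → hold
student=Uma: major='Econ' → inner[ELSE] → hold

base, base, base, base, base, base, base, hold, base, base, base, hold, hold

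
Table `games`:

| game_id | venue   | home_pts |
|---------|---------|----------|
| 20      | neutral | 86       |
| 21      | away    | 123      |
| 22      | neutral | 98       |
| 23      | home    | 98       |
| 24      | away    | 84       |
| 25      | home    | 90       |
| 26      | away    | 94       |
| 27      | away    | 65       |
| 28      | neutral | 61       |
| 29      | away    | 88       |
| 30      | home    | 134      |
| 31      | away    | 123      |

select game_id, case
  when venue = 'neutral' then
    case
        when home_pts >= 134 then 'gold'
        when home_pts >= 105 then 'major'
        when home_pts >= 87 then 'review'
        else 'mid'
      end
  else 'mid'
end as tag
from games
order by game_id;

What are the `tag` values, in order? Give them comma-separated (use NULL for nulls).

mid, mid, review, mid, mid, mid, mid, mid, mid, mid, mid, mid

game_id=20: venue='neutral' → inner[ELSE] → mid
game_id=21: venue='away' → outer ELSE → mid
game_id=22: venue='neutral' → inner[home_pts >= 87] → review
game_id=23: venue='home' → outer ELSE → mid
game_id=24: venue='away' → outer ELSE → mid
game_id=25: venue='home' → outer ELSE → mid
game_id=26: venue='away' → outer ELSE → mid
game_id=27: venue='away' → outer ELSE → mid
game_id=28: venue='neutral' → inner[ELSE] → mid
game_id=29: venue='away' → outer ELSE → mid
game_id=30: venue='home' → outer ELSE → mid
game_id=31: venue='away' → outer ELSE → mid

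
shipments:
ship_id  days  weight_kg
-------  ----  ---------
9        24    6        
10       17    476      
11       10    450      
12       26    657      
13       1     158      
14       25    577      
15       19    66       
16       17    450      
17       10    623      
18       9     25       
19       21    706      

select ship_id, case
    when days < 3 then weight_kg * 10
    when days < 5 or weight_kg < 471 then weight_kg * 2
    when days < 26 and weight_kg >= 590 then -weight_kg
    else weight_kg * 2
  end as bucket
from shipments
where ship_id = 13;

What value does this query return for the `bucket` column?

1580

ship_id = 13: days=1, weight_kg=158.
days < 3 → true → 1580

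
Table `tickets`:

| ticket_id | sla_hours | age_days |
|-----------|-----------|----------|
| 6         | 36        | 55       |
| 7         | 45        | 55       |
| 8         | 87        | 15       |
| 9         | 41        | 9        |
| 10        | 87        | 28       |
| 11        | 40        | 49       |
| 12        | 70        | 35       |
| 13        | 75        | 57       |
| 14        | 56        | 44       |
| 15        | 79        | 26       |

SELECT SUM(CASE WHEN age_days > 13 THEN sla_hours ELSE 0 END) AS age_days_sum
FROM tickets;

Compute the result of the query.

575

ticket_id=6: ✓ → 36
ticket_id=7: ✓ → 45
ticket_id=8: ✓ → 87
ticket_id=9: ✗
ticket_id=10: ✓ → 87
ticket_id=11: ✓ → 40
ticket_id=12: ✓ → 70
ticket_id=13: ✓ → 75
ticket_id=14: ✓ → 56
ticket_id=15: ✓ → 79
age_days_sum = 36 + 45 + 87 + 87 + 40 + 70 + 75 + 56 + 79 = 575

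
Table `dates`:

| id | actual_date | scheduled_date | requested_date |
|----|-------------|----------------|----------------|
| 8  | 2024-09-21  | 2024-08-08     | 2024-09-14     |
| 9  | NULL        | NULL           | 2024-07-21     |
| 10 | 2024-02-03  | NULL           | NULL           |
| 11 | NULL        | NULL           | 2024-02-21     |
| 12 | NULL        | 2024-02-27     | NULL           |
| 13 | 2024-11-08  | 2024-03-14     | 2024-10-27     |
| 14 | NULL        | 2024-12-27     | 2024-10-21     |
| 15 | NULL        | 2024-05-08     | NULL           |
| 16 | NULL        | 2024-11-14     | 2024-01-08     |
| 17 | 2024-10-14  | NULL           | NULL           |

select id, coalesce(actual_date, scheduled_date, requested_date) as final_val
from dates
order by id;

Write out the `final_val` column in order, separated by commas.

id=8: actual_date=2024-09-21 → 2024-09-21
id=9: actual_date=NULL, scheduled_date=NULL, requested_date=2024-07-21 → 2024-07-21
id=10: actual_date=2024-02-03 → 2024-02-03
id=11: actual_date=NULL, scheduled_date=NULL, requested_date=2024-02-21 → 2024-02-21
id=12: actual_date=NULL, scheduled_date=2024-02-27 → 2024-02-27
id=13: actual_date=2024-11-08 → 2024-11-08
id=14: actual_date=NULL, scheduled_date=2024-12-27 → 2024-12-27
id=15: actual_date=NULL, scheduled_date=2024-05-08 → 2024-05-08
id=16: actual_date=NULL, scheduled_date=2024-11-14 → 2024-11-14
id=17: actual_date=2024-10-14 → 2024-10-14

2024-09-21, 2024-07-21, 2024-02-03, 2024-02-21, 2024-02-27, 2024-11-08, 2024-12-27, 2024-05-08, 2024-11-14, 2024-10-14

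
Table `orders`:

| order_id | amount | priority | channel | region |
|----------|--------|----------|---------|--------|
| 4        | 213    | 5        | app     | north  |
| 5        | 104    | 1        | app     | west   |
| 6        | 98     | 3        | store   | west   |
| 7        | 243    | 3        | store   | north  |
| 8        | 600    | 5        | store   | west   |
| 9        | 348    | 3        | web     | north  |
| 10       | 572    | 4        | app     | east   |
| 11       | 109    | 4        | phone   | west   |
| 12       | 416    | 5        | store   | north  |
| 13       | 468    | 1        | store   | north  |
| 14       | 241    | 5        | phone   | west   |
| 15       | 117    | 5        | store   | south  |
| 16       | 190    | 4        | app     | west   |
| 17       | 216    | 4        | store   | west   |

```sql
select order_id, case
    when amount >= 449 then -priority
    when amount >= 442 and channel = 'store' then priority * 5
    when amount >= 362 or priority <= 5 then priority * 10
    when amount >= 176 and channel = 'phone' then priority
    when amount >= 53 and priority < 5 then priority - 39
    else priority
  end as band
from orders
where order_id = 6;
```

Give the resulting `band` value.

order_id = 6: amount=98, priority=3, channel=store, region=west.
amount >= 449 → false
amount >= 442 and channel = 'store' → false
amount >= 362 or priority <= 5 → true → 30

30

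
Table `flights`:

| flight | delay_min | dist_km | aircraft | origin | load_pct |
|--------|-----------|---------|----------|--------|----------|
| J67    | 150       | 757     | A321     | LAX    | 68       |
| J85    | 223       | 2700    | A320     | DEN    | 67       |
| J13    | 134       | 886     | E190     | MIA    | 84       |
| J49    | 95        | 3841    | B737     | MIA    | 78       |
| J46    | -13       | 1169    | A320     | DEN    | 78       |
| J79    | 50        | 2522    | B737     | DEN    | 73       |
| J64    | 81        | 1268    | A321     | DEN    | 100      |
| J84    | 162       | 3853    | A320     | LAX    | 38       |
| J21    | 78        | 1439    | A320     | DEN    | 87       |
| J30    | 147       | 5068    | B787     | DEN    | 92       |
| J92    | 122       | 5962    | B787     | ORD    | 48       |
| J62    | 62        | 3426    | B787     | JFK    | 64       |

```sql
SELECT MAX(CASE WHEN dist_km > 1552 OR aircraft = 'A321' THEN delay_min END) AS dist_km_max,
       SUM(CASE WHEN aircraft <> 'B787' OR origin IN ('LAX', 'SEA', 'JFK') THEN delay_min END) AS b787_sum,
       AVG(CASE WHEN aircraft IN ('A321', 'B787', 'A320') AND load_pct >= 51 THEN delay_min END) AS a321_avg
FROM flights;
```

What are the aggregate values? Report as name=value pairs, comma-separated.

[dist_km_max: dist_km > 1552 OR aircraft = 'A321']
flight=J67: ✓ → 150
flight=J85: ✓ → 223
flight=J13: ✗
flight=J49: ✓ → 95
flight=J46: ✗
flight=J79: ✓ → 50
flight=J64: ✓ → 81
flight=J84: ✓ → 162
flight=J21: ✗
flight=J30: ✓ → 147
flight=J92: ✓ → 122
flight=J62: ✓ → 62
dist_km_max = MAX(150, 223, 95, 50, 81, 162, 147, 122, 62) = 223
—
[b787_sum: aircraft <> 'B787' OR origin IN ('LAX', 'SEA', 'JFK')]
flight=J67: ✓ → 150
flight=J85: ✓ → 223
flight=J13: ✓ → 134
flight=J49: ✓ → 95
flight=J46: ✓ → -13
flight=J79: ✓ → 50
flight=J64: ✓ → 81
flight=J84: ✓ → 162
flight=J21: ✓ → 78
flight=J30: ✗
flight=J92: ✗
flight=J62: ✓ → 62
b787_sum = 150 + 223 + 134 + 95 + -13 + 50 + 81 + 162 + 78 + 62 = 1022
—
[a321_avg: aircraft IN ('A321', 'B787', 'A320') AND load_pct >= 51]
flight=J67: ✓ → 150
flight=J85: ✓ → 223
flight=J13: ✗
flight=J49: ✗
flight=J46: ✓ → -13
flight=J79: ✗
flight=J64: ✓ → 81
flight=J84: ✗
flight=J21: ✓ → 78
flight=J30: ✓ → 147
flight=J92: ✗
flight=J62: ✓ → 62
a321_avg = (150 + 223 + -13 + 81 + 78 + 147 + 62) / 7 = 104

dist_km_max=223, b787_sum=1022, a321_avg=104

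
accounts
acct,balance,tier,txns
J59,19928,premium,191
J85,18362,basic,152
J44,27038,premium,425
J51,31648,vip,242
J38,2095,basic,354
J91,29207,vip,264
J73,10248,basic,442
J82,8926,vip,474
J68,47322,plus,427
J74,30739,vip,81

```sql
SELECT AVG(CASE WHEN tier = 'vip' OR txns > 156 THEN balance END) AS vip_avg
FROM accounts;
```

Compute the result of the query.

acct=J59: ✓ → 19928
acct=J85: ✗
acct=J44: ✓ → 27038
acct=J51: ✓ → 31648
acct=J38: ✓ → 2095
acct=J91: ✓ → 29207
acct=J73: ✓ → 10248
acct=J82: ✓ → 8926
acct=J68: ✓ → 47322
acct=J74: ✓ → 30739
vip_avg = (19928 + 27038 + 31648 + 2095 + 29207 + 10248 + 8926 + 47322 + 30739) / 9 = 23016.7777777778

23016.7777777778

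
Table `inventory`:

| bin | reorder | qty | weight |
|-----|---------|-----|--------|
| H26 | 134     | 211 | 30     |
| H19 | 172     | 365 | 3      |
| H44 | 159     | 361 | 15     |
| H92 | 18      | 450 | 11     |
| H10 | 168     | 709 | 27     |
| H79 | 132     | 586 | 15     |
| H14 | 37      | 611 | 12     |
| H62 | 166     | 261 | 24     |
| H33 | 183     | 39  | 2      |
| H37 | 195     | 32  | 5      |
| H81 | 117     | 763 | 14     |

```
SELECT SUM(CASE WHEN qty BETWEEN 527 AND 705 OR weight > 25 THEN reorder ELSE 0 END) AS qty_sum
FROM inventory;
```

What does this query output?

471

bin=H26: ✓ → 134
bin=H19: ✗
bin=H44: ✗
bin=H92: ✗
bin=H10: ✓ → 168
bin=H79: ✓ → 132
bin=H14: ✓ → 37
bin=H62: ✗
bin=H33: ✗
bin=H37: ✗
bin=H81: ✗
qty_sum = 134 + 168 + 132 + 37 = 471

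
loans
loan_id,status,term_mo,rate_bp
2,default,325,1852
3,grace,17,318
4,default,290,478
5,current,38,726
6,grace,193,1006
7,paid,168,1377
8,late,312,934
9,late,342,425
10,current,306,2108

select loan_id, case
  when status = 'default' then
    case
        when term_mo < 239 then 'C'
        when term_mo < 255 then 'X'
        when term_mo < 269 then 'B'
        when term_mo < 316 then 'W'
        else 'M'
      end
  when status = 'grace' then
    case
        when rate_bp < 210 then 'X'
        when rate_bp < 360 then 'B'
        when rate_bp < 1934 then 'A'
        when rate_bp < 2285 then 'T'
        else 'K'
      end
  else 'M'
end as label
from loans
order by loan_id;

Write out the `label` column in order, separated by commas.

loan_id=2: status='default' → inner[ELSE] → M
loan_id=3: status='grace' → inner[rate_bp < 360] → B
loan_id=4: status='default' → inner[term_mo < 316] → W
loan_id=5: status='current' → outer ELSE → M
loan_id=6: status='grace' → inner[rate_bp < 1934] → A
loan_id=7: status='paid' → outer ELSE → M
loan_id=8: status='late' → outer ELSE → M
loan_id=9: status='late' → outer ELSE → M
loan_id=10: status='current' → outer ELSE → M

M, B, W, M, A, M, M, M, M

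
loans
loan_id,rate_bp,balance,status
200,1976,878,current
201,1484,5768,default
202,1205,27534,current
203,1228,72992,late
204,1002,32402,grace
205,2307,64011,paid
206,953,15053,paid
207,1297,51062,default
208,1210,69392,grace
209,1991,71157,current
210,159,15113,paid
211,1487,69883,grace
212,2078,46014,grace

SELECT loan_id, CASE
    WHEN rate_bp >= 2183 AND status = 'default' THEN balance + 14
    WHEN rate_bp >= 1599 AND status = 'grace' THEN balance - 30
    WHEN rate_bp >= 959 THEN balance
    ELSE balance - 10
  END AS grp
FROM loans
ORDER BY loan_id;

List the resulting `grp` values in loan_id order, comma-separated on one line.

878, 5768, 27534, 72992, 32402, 64011, 15043, 51062, 69392, 71157, 15103, 69883, 45984

loan_id=200: rate_bp >= 959 → 878
loan_id=201: rate_bp >= 959 → 5768
loan_id=202: rate_bp >= 959 → 27534
loan_id=203: rate_bp >= 959 → 72992
loan_id=204: rate_bp >= 959 → 32402
loan_id=205: rate_bp >= 959 → 64011
loan_id=206: ELSE → 15043
loan_id=207: rate_bp >= 959 → 51062
loan_id=208: rate_bp >= 959 → 69392
loan_id=209: rate_bp >= 959 → 71157
loan_id=210: ELSE → 15103
loan_id=211: rate_bp >= 959 → 69883
loan_id=212: rate_bp >= 1599 AND status = 'grace' → 45984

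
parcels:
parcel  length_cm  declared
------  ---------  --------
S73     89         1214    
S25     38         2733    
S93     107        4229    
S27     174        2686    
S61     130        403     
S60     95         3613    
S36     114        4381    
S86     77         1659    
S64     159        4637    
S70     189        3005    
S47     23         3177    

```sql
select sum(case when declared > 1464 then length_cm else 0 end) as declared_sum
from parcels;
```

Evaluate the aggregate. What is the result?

976

parcel=S73: ✗
parcel=S25: ✓ → 38
parcel=S93: ✓ → 107
parcel=S27: ✓ → 174
parcel=S61: ✗
parcel=S60: ✓ → 95
parcel=S36: ✓ → 114
parcel=S86: ✓ → 77
parcel=S64: ✓ → 159
parcel=S70: ✓ → 189
parcel=S47: ✓ → 23
declared_sum = 38 + 107 + 174 + 95 + 114 + 77 + 159 + 189 + 23 = 976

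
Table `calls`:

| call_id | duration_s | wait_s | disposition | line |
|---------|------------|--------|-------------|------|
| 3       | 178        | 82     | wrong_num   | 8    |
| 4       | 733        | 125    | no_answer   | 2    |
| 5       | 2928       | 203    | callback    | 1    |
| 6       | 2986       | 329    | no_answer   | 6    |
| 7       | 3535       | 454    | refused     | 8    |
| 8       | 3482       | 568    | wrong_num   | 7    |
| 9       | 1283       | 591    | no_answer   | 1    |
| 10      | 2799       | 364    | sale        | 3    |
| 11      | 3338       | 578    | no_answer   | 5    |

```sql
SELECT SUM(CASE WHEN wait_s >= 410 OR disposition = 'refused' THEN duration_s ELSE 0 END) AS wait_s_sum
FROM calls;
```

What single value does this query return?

call_id=3: ✗
call_id=4: ✗
call_id=5: ✗
call_id=6: ✗
call_id=7: ✓ → 3535
call_id=8: ✓ → 3482
call_id=9: ✓ → 1283
call_id=10: ✗
call_id=11: ✓ → 3338
wait_s_sum = 3535 + 3482 + 1283 + 3338 = 11638

11638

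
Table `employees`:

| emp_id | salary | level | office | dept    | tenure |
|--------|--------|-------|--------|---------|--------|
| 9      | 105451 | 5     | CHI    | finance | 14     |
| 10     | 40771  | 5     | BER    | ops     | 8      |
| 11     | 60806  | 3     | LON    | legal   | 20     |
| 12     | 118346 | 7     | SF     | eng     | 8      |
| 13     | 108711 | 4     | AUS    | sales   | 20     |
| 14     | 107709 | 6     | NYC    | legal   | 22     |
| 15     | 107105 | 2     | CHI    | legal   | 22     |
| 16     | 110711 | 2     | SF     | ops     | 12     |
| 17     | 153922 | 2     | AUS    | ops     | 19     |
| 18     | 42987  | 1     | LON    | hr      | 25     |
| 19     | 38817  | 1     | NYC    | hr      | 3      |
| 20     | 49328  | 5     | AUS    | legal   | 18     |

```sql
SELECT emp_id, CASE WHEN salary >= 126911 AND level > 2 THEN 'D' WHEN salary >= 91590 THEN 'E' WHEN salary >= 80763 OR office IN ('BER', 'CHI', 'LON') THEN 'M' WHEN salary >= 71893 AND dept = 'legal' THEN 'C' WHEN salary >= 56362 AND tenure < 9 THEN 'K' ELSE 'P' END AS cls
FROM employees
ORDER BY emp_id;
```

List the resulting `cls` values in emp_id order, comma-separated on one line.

emp_id=9: salary >= 91590 → E
emp_id=10: salary >= 80763 OR office IN ('BER', 'CHI', 'LON') → M
emp_id=11: salary >= 80763 OR office IN ('BER', 'CHI', 'LON') → M
emp_id=12: salary >= 91590 → E
emp_id=13: salary >= 91590 → E
emp_id=14: salary >= 91590 → E
emp_id=15: salary >= 91590 → E
emp_id=16: salary >= 91590 → E
emp_id=17: salary >= 91590 → E
emp_id=18: salary >= 80763 OR office IN ('BER', 'CHI', 'LON') → M
emp_id=19: ELSE → P
emp_id=20: ELSE → P

E, M, M, E, E, E, E, E, E, M, P, P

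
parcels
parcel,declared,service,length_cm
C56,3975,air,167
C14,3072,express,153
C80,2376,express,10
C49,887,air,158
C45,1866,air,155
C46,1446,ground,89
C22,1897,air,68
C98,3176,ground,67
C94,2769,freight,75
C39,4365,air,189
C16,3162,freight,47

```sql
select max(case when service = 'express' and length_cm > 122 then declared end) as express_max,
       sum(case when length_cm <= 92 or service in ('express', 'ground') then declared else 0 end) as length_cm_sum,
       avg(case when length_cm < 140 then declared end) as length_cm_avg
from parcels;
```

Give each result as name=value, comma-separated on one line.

[express_max: service = 'express' and length_cm > 122]
parcel=C56: ✗
parcel=C14: ✓ → 3072
parcel=C80: ✗
parcel=C49: ✗
parcel=C45: ✗
parcel=C46: ✗
parcel=C22: ✗
parcel=C98: ✗
parcel=C94: ✗
parcel=C39: ✗
parcel=C16: ✗
express_max = MAX(3072) = 3072
—
[length_cm_sum: length_cm <= 92 or service in ('express', 'ground')]
parcel=C56: ✗
parcel=C14: ✓ → 3072
parcel=C80: ✓ → 2376
parcel=C49: ✗
parcel=C45: ✗
parcel=C46: ✓ → 1446
parcel=C22: ✓ → 1897
parcel=C98: ✓ → 3176
parcel=C94: ✓ → 2769
parcel=C39: ✗
parcel=C16: ✓ → 3162
length_cm_sum = 3072 + 2376 + 1446 + 1897 + 3176 + 2769 + 3162 = 17898
—
[length_cm_avg: length_cm < 140]
parcel=C56: ✗
parcel=C14: ✗
parcel=C80: ✓ → 2376
parcel=C49: ✗
parcel=C45: ✗
parcel=C46: ✓ → 1446
parcel=C22: ✓ → 1897
parcel=C98: ✓ → 3176
parcel=C94: ✓ → 2769
parcel=C39: ✗
parcel=C16: ✓ → 3162
length_cm_avg = (2376 + 1446 + 1897 + 3176 + 2769 + 3162) / 6 = 2471

express_max=3072, length_cm_sum=17898, length_cm_avg=2471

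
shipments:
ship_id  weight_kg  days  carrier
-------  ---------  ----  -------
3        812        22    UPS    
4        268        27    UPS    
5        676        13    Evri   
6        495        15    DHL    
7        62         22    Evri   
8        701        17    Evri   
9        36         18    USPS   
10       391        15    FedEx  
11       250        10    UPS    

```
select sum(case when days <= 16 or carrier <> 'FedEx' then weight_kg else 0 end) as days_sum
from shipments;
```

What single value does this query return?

3691

ship_id=3: ✓ → 812
ship_id=4: ✓ → 268
ship_id=5: ✓ → 676
ship_id=6: ✓ → 495
ship_id=7: ✓ → 62
ship_id=8: ✓ → 701
ship_id=9: ✓ → 36
ship_id=10: ✓ → 391
ship_id=11: ✓ → 250
days_sum = 812 + 268 + 676 + 495 + 62 + 701 + 36 + 391 + 250 = 3691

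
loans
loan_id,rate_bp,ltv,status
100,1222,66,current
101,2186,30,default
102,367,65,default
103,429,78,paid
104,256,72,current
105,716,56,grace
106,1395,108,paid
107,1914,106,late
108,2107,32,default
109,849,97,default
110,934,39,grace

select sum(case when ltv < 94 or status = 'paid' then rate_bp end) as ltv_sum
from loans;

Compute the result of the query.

9612

loan_id=100: ✓ → 1222
loan_id=101: ✓ → 2186
loan_id=102: ✓ → 367
loan_id=103: ✓ → 429
loan_id=104: ✓ → 256
loan_id=105: ✓ → 716
loan_id=106: ✓ → 1395
loan_id=107: ✗
loan_id=108: ✓ → 2107
loan_id=109: ✗
loan_id=110: ✓ → 934
ltv_sum = 1222 + 2186 + 367 + 429 + 256 + 716 + 1395 + 2107 + 934 = 9612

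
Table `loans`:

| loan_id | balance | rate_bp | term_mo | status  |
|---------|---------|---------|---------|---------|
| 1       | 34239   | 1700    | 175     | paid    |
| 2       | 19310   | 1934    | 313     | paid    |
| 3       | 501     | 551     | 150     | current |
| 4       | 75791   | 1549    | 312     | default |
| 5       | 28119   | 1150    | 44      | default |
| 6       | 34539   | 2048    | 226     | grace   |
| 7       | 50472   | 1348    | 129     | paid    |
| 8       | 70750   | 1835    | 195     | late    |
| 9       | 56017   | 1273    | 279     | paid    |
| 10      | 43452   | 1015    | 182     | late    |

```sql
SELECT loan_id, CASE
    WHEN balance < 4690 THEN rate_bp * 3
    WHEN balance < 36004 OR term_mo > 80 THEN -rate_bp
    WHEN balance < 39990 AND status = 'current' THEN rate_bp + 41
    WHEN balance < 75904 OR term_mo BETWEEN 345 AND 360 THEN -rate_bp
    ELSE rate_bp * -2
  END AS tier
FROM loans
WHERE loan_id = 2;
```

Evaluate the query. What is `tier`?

loan_id = 2: balance=19310, rate_bp=1934, term_mo=313, status=paid.
balance < 4690 → false
balance < 36004 OR term_mo > 80 → true → -1934

-1934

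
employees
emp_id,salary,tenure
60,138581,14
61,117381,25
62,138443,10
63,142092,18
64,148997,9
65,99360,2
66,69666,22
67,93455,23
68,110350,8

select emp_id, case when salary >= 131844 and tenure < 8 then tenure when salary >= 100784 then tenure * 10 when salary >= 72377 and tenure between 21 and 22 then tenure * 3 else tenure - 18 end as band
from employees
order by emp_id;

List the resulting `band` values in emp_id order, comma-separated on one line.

140, 250, 100, 180, 90, -16, 4, 5, 80

emp_id=60: salary >= 100784 → 140
emp_id=61: salary >= 100784 → 250
emp_id=62: salary >= 100784 → 100
emp_id=63: salary >= 100784 → 180
emp_id=64: salary >= 100784 → 90
emp_id=65: ELSE → -16
emp_id=66: ELSE → 4
emp_id=67: ELSE → 5
emp_id=68: salary >= 100784 → 80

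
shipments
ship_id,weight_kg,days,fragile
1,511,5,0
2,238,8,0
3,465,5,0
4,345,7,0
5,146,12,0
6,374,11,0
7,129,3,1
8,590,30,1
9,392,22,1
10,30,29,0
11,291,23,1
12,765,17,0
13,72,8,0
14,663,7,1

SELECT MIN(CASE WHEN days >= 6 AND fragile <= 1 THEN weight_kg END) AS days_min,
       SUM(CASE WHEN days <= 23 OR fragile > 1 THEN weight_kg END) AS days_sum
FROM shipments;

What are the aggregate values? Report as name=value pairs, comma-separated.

[days_min: days >= 6 AND fragile <= 1]
ship_id=1: ✗
ship_id=2: ✓ → 238
ship_id=3: ✗
ship_id=4: ✓ → 345
ship_id=5: ✓ → 146
ship_id=6: ✓ → 374
ship_id=7: ✗
ship_id=8: ✓ → 590
ship_id=9: ✓ → 392
ship_id=10: ✓ → 30
ship_id=11: ✓ → 291
ship_id=12: ✓ → 765
ship_id=13: ✓ → 72
ship_id=14: ✓ → 663
days_min = MIN(238, 345, 146, 374, 590, 392, 30, 291, 765, 72, 663) = 30
—
[days_sum: days <= 23 OR fragile > 1]
ship_id=1: ✓ → 511
ship_id=2: ✓ → 238
ship_id=3: ✓ → 465
ship_id=4: ✓ → 345
ship_id=5: ✓ → 146
ship_id=6: ✓ → 374
ship_id=7: ✓ → 129
ship_id=8: ✗
ship_id=9: ✓ → 392
ship_id=10: ✗
ship_id=11: ✓ → 291
ship_id=12: ✓ → 765
ship_id=13: ✓ → 72
ship_id=14: ✓ → 663
days_sum = 511 + 238 + 465 + 345 + 146 + 374 + 129 + 392 + 291 + 765 + 72 + 663 = 4391

days_min=30, days_sum=4391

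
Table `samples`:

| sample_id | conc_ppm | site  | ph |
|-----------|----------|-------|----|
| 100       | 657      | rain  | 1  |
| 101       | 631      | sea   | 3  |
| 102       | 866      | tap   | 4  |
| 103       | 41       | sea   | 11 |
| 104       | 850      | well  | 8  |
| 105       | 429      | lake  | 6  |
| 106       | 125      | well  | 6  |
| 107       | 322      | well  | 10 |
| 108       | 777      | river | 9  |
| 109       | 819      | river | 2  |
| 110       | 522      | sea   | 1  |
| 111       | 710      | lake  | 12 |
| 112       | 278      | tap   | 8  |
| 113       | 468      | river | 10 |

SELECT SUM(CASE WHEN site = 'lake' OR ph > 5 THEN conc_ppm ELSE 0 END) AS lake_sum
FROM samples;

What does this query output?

sample_id=100: ✗
sample_id=101: ✗
sample_id=102: ✗
sample_id=103: ✓ → 41
sample_id=104: ✓ → 850
sample_id=105: ✓ → 429
sample_id=106: ✓ → 125
sample_id=107: ✓ → 322
sample_id=108: ✓ → 777
sample_id=109: ✗
sample_id=110: ✗
sample_id=111: ✓ → 710
sample_id=112: ✓ → 278
sample_id=113: ✓ → 468
lake_sum = 41 + 850 + 429 + 125 + 322 + 777 + 710 + 278 + 468 = 4000

4000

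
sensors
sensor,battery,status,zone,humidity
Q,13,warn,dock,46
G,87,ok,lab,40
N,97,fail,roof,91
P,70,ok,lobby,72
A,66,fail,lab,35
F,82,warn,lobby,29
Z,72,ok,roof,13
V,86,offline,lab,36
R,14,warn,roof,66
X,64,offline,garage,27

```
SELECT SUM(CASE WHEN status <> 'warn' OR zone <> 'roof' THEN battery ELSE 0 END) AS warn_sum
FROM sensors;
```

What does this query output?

637

sensor=Q: ✓ → 13
sensor=G: ✓ → 87
sensor=N: ✓ → 97
sensor=P: ✓ → 70
sensor=A: ✓ → 66
sensor=F: ✓ → 82
sensor=Z: ✓ → 72
sensor=V: ✓ → 86
sensor=R: ✗
sensor=X: ✓ → 64
warn_sum = 13 + 87 + 97 + 70 + 66 + 82 + 72 + 86 + 64 = 637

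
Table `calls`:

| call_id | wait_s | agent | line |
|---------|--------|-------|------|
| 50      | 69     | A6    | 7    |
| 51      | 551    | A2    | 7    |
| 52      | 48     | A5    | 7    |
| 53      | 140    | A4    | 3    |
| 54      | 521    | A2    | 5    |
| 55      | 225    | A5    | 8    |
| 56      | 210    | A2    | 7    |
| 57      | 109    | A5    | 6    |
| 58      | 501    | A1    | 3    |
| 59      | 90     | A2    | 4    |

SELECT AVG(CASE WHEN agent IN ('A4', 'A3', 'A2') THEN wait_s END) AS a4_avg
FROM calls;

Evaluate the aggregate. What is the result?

call_id=50: ✗
call_id=51: ✓ → 551
call_id=52: ✗
call_id=53: ✓ → 140
call_id=54: ✓ → 521
call_id=55: ✗
call_id=56: ✓ → 210
call_id=57: ✗
call_id=58: ✗
call_id=59: ✓ → 90
a4_avg = (551 + 140 + 521 + 210 + 90) / 5 = 302.4

302.4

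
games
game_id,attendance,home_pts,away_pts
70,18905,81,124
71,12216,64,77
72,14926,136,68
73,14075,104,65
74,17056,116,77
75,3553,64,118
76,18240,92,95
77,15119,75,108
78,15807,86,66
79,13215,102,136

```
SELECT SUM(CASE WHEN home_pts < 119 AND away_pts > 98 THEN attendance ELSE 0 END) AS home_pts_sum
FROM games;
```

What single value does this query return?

50792

game_id=70: ✓ → 18905
game_id=71: ✗
game_id=72: ✗
game_id=73: ✗
game_id=74: ✗
game_id=75: ✓ → 3553
game_id=76: ✗
game_id=77: ✓ → 15119
game_id=78: ✗
game_id=79: ✓ → 13215
home_pts_sum = 18905 + 3553 + 15119 + 13215 = 50792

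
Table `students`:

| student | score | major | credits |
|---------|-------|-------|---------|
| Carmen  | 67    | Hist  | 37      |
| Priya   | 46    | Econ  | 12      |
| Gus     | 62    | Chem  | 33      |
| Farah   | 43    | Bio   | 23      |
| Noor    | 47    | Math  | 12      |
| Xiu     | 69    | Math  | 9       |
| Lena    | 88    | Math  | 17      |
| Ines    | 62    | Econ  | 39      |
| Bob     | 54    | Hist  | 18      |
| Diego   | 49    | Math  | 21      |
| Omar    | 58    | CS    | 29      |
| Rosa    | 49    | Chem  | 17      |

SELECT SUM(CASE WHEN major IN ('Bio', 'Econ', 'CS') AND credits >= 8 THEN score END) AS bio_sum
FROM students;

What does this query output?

student=Carmen: ✗
student=Priya: ✓ → 46
student=Gus: ✗
student=Farah: ✓ → 43
student=Noor: ✗
student=Xiu: ✗
student=Lena: ✗
student=Ines: ✓ → 62
student=Bob: ✗
student=Diego: ✗
student=Omar: ✓ → 58
student=Rosa: ✗
bio_sum = 46 + 43 + 62 + 58 = 209

209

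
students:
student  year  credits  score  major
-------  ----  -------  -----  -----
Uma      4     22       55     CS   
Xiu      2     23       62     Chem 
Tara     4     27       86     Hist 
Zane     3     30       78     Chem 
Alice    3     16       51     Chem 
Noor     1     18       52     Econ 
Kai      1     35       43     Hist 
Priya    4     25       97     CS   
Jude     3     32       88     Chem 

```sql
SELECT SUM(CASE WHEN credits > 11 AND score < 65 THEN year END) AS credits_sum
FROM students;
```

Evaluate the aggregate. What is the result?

student=Uma: ✓ → 4
student=Xiu: ✓ → 2
student=Tara: ✗
student=Zane: ✗
student=Alice: ✓ → 3
student=Noor: ✓ → 1
student=Kai: ✓ → 1
student=Priya: ✗
student=Jude: ✗
credits_sum = 4 + 2 + 3 + 1 + 1 = 11

11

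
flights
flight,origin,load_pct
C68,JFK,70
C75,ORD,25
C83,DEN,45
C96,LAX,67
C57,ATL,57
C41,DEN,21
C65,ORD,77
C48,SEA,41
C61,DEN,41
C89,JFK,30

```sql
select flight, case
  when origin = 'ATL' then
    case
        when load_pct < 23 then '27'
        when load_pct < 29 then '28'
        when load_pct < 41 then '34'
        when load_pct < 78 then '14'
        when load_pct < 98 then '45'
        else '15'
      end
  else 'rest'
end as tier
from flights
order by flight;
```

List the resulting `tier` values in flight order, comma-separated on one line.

rest, rest, 14, rest, rest, rest, rest, rest, rest, rest

flight=C41: origin='DEN' → outer ELSE → rest
flight=C48: origin='SEA' → outer ELSE → rest
flight=C57: origin='ATL' → inner[load_pct < 78] → 14
flight=C61: origin='DEN' → outer ELSE → rest
flight=C65: origin='ORD' → outer ELSE → rest
flight=C68: origin='JFK' → outer ELSE → rest
flight=C75: origin='ORD' → outer ELSE → rest
flight=C83: origin='DEN' → outer ELSE → rest
flight=C89: origin='JFK' → outer ELSE → rest
flight=C96: origin='LAX' → outer ELSE → rest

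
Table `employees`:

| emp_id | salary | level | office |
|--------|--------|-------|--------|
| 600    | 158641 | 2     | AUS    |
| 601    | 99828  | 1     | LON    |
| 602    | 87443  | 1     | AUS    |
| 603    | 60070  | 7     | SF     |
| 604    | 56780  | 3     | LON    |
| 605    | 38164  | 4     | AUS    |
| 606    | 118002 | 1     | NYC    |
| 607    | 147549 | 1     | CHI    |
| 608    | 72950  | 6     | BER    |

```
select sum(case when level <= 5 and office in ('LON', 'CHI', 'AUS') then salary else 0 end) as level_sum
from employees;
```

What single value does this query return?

588405

emp_id=600: ✓ → 158641
emp_id=601: ✓ → 99828
emp_id=602: ✓ → 87443
emp_id=603: ✗
emp_id=604: ✓ → 56780
emp_id=605: ✓ → 38164
emp_id=606: ✗
emp_id=607: ✓ → 147549
emp_id=608: ✗
level_sum = 158641 + 99828 + 87443 + 56780 + 38164 + 147549 = 588405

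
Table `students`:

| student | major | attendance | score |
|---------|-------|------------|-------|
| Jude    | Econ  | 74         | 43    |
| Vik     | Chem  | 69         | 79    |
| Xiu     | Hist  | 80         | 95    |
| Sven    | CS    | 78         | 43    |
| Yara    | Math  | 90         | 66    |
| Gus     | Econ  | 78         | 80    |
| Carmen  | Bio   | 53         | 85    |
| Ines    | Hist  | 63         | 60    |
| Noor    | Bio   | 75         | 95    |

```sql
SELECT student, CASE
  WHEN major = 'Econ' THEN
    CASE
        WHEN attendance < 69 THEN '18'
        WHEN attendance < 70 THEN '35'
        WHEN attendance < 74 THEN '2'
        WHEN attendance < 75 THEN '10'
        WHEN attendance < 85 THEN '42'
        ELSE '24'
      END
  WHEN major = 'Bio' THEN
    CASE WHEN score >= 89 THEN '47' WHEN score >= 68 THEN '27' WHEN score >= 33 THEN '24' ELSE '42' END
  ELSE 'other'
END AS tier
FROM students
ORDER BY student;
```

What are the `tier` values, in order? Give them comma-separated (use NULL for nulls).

27, 42, other, 10, 47, other, other, other, other

student=Carmen: major='Bio' → inner[score >= 68] → 27
student=Gus: major='Econ' → inner[attendance < 85] → 42
student=Ines: major='Hist' → outer ELSE → other
student=Jude: major='Econ' → inner[attendance < 75] → 10
student=Noor: major='Bio' → inner[score >= 89] → 47
student=Sven: major='CS' → outer ELSE → other
student=Vik: major='Chem' → outer ELSE → other
student=Xiu: major='Hist' → outer ELSE → other
student=Yara: major='Math' → outer ELSE → other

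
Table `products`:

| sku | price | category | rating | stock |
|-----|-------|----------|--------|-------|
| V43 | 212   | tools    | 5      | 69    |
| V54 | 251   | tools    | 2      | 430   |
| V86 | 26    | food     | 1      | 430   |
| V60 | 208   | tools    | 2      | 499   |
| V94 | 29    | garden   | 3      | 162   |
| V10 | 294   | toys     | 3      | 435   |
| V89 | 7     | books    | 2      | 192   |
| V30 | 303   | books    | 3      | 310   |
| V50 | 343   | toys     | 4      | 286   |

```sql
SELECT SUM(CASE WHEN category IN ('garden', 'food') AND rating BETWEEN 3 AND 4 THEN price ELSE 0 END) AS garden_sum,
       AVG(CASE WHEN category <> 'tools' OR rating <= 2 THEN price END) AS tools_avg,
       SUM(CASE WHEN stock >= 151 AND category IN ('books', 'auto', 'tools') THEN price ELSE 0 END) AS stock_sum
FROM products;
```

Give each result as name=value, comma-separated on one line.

[garden_sum: category IN ('garden', 'food') AND rating BETWEEN 3 AND 4]
sku=V43: ✗
sku=V54: ✗
sku=V86: ✗
sku=V60: ✗
sku=V94: ✓ → 29
sku=V10: ✗
sku=V89: ✗
sku=V30: ✗
sku=V50: ✗
garden_sum = 29
—
[tools_avg: category <> 'tools' OR rating <= 2]
sku=V43: ✗
sku=V54: ✓ → 251
sku=V86: ✓ → 26
sku=V60: ✓ → 208
sku=V94: ✓ → 29
sku=V10: ✓ → 294
sku=V89: ✓ → 7
sku=V30: ✓ → 303
sku=V50: ✓ → 343
tools_avg = (251 + 26 + 208 + 29 + 294 + 7 + 303 + 343) / 8 = 182.625
—
[stock_sum: stock >= 151 AND category IN ('books', 'auto', 'tools')]
sku=V43: ✗
sku=V54: ✓ → 251
sku=V86: ✗
sku=V60: ✓ → 208
sku=V94: ✗
sku=V10: ✗
sku=V89: ✓ → 7
sku=V30: ✓ → 303
sku=V50: ✗
stock_sum = 251 + 208 + 7 + 303 = 769

garden_sum=29, tools_avg=182.625, stock_sum=769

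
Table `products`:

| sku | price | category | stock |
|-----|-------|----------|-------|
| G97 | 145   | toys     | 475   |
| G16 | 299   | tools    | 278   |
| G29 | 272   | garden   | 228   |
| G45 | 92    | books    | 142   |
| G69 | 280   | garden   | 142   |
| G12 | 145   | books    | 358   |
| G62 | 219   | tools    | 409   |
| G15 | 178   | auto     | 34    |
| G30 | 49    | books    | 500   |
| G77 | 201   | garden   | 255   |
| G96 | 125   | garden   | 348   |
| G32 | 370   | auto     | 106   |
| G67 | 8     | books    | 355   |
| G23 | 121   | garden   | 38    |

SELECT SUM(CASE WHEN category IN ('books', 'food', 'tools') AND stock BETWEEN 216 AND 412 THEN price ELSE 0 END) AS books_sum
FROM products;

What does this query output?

sku=G97: ✗
sku=G16: ✓ → 299
sku=G29: ✗
sku=G45: ✗
sku=G69: ✗
sku=G12: ✓ → 145
sku=G62: ✓ → 219
sku=G15: ✗
sku=G30: ✗
sku=G77: ✗
sku=G96: ✗
sku=G32: ✗
sku=G67: ✓ → 8
sku=G23: ✗
books_sum = 299 + 145 + 219 + 8 = 671

671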